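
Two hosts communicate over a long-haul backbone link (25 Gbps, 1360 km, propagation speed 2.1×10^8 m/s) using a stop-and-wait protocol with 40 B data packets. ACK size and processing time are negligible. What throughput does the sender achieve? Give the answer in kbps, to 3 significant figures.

t_tx = L/R = 320/25000000000 = 1.28e-08 s.
t_prop = 1360000/210000000 = 0.00647619 s; RTT = 0.0129524 s.
Cycle = t_tx + RTT = 0.0129524 s.
Throughput = L / cycle = 320 / 0.0129524 = 24.7 kbps.

24.7 kbps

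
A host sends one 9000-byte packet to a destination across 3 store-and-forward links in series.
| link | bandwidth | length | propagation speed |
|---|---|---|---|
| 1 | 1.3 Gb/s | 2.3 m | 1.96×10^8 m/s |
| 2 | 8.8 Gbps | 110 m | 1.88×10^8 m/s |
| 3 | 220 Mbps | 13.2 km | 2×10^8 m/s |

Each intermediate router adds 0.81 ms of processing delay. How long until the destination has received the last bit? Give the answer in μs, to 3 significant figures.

L = 9000 × 8 = 72000 bits.
Transmission delays (L/R per hop): 55.3846, 8.18182, 327.273 μs; sum = 390.839 μs.
Propagation delays (d/s per hop): 0.0117347, 0.585106, 66 μs; sum = 66.5968 μs.
Processing at 2 router(s): 2 × 0.81 ms = 1620 μs.
End-to-end = 2080 μs.

2080 μs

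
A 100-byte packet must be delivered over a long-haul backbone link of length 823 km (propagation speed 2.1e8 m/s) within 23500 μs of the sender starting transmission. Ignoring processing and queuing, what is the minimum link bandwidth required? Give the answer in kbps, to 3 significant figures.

L = 800 bits.
Propagation delay = 823000 / 210000000 = 3919.05 μs.
Transmission budget = 23500 − 3919.05 = 19581 μs.
R ≥ L / t_tx = 800 bits / 0.019581 s = 40.9 kbps.

40.9 kbps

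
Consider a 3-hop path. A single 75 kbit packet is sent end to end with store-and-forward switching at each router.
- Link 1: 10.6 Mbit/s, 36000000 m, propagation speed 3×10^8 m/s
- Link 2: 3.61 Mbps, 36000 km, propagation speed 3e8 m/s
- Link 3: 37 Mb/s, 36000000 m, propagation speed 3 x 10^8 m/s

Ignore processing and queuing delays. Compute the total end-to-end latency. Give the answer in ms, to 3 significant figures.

390 ms

L = 75000 bits.
Transmission delays (L/R per hop): 7.07547, 20.7756, 2.02703 ms; sum = 29.8781 ms.
Propagation delays (d/s per hop): 120, 120, 120 ms; sum = 360 ms.
End-to-end = 390 ms.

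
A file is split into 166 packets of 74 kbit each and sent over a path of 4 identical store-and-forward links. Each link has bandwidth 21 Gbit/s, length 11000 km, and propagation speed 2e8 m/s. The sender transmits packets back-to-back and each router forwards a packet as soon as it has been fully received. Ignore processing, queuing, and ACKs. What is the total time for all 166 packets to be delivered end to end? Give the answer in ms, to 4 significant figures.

220.6 ms

Per-hop transmission t_tx = L/R = 74000/21000000000 = 0.00352381 ms.
Per-hop propagation t_prop = 11000000/200000000 = 55 ms.
Pipeline fill: first packet needs 4·t_tx to clear all hops; remaining 165 packets each add one t_tx.
Total = (4+166-1)·t_tx + 4·t_prop = 169·0.00352381 + 4·55 = 220.6 ms.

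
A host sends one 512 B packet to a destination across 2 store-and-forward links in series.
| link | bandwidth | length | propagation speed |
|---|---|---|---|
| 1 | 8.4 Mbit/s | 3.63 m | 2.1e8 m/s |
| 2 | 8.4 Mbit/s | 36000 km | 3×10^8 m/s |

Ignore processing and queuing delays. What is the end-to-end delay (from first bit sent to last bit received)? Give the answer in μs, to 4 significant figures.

L = 512 × 8 = 4096 bits.
Transmission delay per hop = L/R = 4096/8400000 = 487.619 μs; 2 hops → 975.238 μs.
Propagation delays (d/s per hop): 0.0172857, 120000 μs; sum = 120000 μs.
End-to-end = 121000 μs.

121000 μs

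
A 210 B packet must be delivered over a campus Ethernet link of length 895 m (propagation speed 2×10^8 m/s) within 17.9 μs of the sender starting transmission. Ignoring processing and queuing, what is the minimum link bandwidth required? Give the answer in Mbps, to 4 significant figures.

L = 1680 bits.
Propagation delay = 895 / 200000000 = 4.475 μs.
Transmission budget = 17.9 − 4.475 = 13.425 μs.
R ≥ L / t_tx = 1680 bits / 1.3425e-05 s = 125.1 Mbps.

125.1 Mbps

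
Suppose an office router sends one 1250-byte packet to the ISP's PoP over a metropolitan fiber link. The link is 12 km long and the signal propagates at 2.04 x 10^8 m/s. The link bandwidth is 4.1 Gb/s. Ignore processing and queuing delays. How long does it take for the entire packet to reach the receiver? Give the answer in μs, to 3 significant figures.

61.3 μs

L = 1250 × 8 = 10000 bits.
Transmission delay = L/R = 10000 / 4.1e+09 = 2.43902 μs.
Propagation delay = d/s = 12000 m / 204000000 m/s = 58.8235 μs.
Total = 61.3 μs.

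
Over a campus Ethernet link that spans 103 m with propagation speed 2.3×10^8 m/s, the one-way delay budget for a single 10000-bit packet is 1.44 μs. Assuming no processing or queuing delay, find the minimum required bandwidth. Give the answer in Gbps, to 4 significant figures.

10.08 Gbps

Propagation delay = 103 / 2.3e+08 = 0.447826 μs.
Transmission budget = 1.44 − 0.447826 = 0.992174 μs.
R ≥ L / t_tx = 10000 bits / 9.92174e-07 s = 10.08 Gbps.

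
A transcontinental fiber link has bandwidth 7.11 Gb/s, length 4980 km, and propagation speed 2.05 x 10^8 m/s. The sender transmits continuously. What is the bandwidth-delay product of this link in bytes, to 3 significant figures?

Propagation delay = 4980000 / 2.05e+08 = 0.0242927 s.
BDP = R × t_prop = 7110000000 × 0.0242927 = 172721000 bits.
In bytes: 172721000/8 = 21600000 bytes.

21600000 bytes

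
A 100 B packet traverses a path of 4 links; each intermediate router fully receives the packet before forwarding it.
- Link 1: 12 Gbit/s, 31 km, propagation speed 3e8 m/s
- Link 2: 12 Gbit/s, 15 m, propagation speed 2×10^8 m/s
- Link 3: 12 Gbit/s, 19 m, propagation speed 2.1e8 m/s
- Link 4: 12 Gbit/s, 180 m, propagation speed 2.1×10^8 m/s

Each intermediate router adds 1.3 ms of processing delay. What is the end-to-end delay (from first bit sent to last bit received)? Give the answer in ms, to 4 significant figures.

4.005 ms

L = 100 × 8 = 800 bits.
Transmission delay per hop = L/R = 800/12000000000 = 6.66667e-05 ms; 4 hops → 0.000266667 ms.
Propagation delays (d/s per hop): 0.103333, 7.5e-05, 9.04762e-05, 0.000857143 ms; sum = 0.104356 ms.
Processing at 3 router(s): 3 × 1.3 ms = 3.9 ms.
End-to-end = 4.005 ms.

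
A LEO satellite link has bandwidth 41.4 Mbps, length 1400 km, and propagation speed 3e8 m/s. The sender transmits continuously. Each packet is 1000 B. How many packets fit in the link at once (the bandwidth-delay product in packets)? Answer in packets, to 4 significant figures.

24.15 packets

Propagation delay = 1400000 / 300000000 = 0.00466667 s.
BDP = R × t_prop = 41400000 × 0.00466667 = 193200 bits.
In packets of 8000 bits: 24.15 packets.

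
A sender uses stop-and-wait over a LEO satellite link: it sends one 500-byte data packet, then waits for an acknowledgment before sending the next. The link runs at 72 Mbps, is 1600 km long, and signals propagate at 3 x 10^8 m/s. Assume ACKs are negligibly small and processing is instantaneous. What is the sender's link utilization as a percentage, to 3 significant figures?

t_tx = L/R = 4000/72000000 = 5.55556e-05 s.
t_prop = 1600000/300000000 = 0.00533333 s; RTT = 0.0106667 s.
Cycle = t_tx + RTT = 0.0107222 s.
Utilization = t_tx / cycle = 5.55556e-05/0.0107222 = 0.518 %.

0.518 %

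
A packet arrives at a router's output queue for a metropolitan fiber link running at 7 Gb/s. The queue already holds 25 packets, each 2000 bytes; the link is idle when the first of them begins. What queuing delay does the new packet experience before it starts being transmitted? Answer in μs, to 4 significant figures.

57.14 μs

Each queued packet: L/R = 16000/7000000000 = 2.28571 μs.
25 queued → 57.1429 μs.
Queuing delay = 57.14 μs.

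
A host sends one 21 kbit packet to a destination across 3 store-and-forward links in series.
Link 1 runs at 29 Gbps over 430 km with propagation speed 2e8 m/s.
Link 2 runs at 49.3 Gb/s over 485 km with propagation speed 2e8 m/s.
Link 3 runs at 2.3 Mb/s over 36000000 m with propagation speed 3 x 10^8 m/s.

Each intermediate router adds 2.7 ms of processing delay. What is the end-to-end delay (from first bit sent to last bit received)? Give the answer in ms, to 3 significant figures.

139 ms

L = 21000 bits.
Transmission delays (L/R per hop): 0.000724138, 0.000425963, 9.13043 ms; sum = 9.13158 ms.
Propagation delays (d/s per hop): 2.15, 2.425, 120 ms; sum = 124.575 ms.
Processing at 2 router(s): 2 × 2.7 ms = 5.4 ms.
End-to-end = 139 ms.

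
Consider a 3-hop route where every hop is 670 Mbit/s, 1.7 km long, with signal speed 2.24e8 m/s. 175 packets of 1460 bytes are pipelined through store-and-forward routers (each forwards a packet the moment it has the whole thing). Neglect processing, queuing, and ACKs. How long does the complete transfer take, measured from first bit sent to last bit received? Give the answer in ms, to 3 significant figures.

Per-hop transmission t_tx = L/R = 11680/670000000 = 0.0174328 ms.
Per-hop propagation t_prop = 1700/2.24e+08 = 0.00758929 ms.
Pipeline fill: first packet needs 3·t_tx to clear all hops; remaining 174 packets each add one t_tx.
Total = (3+175-1)·t_tx + 3·t_prop = 177·0.0174328 + 3·0.00758929 = 3.11 ms.

3.11 ms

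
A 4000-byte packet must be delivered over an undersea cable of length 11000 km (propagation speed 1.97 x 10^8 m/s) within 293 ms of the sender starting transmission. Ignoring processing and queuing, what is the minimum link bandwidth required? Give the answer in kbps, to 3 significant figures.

L = 32000 bits.
Propagation delay = 11000000 / 197000000 = 55.8376 ms.
Transmission budget = 293 − 55.8376 = 237.162 ms.
R ≥ L / t_tx = 32000 bits / 0.237162 s = 135 kbps.

135 kbps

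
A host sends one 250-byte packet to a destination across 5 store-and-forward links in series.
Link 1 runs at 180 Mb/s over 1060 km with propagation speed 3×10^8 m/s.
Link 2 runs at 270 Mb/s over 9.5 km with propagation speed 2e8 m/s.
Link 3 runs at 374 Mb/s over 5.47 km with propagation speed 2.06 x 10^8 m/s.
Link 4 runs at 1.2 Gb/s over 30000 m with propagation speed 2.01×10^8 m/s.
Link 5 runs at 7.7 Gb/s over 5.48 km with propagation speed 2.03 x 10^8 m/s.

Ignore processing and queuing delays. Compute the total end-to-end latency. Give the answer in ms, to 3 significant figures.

L = 250 × 8 = 2000 bits.
Transmission delays (L/R per hop): 0.0111111, 0.00740741, 0.00534759, 0.00166667, 0.00025974 ms; sum = 0.0257925 ms.
Propagation delays (d/s per hop): 3.53333, 0.0475, 0.0265534, 0.149254, 0.0269951 ms; sum = 3.78364 ms.
End-to-end = 3.81 ms.

3.81 ms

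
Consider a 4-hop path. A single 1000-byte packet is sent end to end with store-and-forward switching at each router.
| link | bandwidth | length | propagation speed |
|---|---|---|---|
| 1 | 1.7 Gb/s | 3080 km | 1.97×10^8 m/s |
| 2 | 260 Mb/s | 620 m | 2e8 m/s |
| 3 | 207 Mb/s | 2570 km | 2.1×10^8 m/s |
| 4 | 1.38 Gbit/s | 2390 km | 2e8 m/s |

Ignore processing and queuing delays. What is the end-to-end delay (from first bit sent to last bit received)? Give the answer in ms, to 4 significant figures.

39.91 ms

L = 1000 × 8 = 8000 bits.
Transmission delays (L/R per hop): 0.00470588, 0.0307692, 0.0386473, 0.0057971 ms; sum = 0.0799196 ms.
Propagation delays (d/s per hop): 15.6345, 0.0031, 12.2381, 11.95 ms; sum = 39.8257 ms.
End-to-end = 39.91 ms.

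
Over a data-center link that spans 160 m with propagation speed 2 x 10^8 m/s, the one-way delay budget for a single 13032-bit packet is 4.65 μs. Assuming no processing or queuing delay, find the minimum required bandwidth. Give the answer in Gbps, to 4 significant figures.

3.385 Gbps

Propagation delay = 160 / 200000000 = 0.8 μs.
Transmission budget = 4.65 − 0.8 = 3.85 μs.
R ≥ L / t_tx = 13032 bits / 3.85e-06 s = 3.385 Gbps.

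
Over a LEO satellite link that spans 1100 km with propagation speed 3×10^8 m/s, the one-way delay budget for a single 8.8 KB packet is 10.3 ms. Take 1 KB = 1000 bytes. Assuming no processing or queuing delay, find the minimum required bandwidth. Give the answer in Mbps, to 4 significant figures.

L = 70400 bits.
Propagation delay = 1100000 / 300000000 = 3.66667 ms.
Transmission budget = 10.3 − 3.66667 = 6.63333 ms.
R ≥ L / t_tx = 70400 bits / 0.00663333 s = 10.61 Mbps.

10.61 Mbps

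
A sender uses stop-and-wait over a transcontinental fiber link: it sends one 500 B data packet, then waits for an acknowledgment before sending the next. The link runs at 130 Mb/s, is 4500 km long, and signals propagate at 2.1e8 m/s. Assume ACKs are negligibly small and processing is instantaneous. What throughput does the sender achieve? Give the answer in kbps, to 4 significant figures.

t_tx = L/R = 4000/130000000 = 3.07692e-05 s.
t_prop = 4500000/210000000 = 0.0214286 s; RTT = 0.0428571 s.
Cycle = t_tx + RTT = 0.0428879 s.
Throughput = L / cycle = 4000 / 0.0428879 = 93.27 kbps.

93.27 kbps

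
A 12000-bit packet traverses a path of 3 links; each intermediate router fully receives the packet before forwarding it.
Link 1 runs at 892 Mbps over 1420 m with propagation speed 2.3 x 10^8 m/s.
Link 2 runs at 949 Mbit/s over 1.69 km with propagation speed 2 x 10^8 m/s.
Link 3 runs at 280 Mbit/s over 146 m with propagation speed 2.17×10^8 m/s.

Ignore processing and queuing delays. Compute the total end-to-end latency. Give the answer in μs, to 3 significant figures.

Transmission delays (L/R per hop): 13.4529, 12.6449, 42.8571 μs; sum = 68.9549 μs.
Propagation delays (d/s per hop): 6.17391, 8.45, 0.672811 μs; sum = 15.2967 μs.
End-to-end = 84.3 μs.

84.3 μs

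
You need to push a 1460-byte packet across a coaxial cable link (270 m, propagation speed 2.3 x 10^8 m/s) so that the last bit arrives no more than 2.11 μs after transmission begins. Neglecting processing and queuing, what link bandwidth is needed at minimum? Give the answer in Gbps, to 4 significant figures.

L = 11680 bits.
Propagation delay = 270 / 2.3e+08 = 1.17391 μs.
Transmission budget = 2.11 − 1.17391 = 0.936087 μs.
R ≥ L / t_tx = 11680 bits / 9.36087e-07 s = 12.48 Gbps.

12.48 Gbps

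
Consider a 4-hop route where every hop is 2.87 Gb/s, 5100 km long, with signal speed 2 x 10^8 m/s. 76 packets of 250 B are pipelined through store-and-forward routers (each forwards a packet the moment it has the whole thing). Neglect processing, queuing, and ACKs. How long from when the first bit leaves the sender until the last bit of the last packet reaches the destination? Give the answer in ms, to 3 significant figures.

102 ms

Per-hop transmission t_tx = L/R = 2000/2870000000 = 0.000696864 ms.
Per-hop propagation t_prop = 5100000/200000000 = 25.5 ms.
Pipeline fill: first packet needs 4·t_tx to clear all hops; remaining 75 packets each add one t_tx.
Total = (4+76-1)·t_tx + 4·t_prop = 79·0.000696864 + 4·25.5 = 102 ms.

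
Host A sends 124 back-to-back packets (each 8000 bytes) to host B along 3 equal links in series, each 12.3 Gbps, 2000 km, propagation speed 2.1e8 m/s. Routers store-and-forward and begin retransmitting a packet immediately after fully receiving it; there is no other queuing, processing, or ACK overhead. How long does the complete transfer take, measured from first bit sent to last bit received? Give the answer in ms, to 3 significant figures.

Per-hop transmission t_tx = L/R = 64000/12300000000 = 0.00520325 ms.
Per-hop propagation t_prop = 2000000/210000000 = 9.52381 ms.
Pipeline fill: first packet needs 3·t_tx to clear all hops; remaining 123 packets each add one t_tx.
Total = (3+124-1)·t_tx + 3·t_prop = 126·0.00520325 + 3·9.52381 = 29.2 ms.

29.2 ms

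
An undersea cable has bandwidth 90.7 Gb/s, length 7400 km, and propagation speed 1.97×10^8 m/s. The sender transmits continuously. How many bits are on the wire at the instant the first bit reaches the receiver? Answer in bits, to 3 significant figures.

3410000000 bits

Propagation delay = 7400000 / 197000000 = 0.0375635 s.
BDP = R × t_prop = 90700000000 × 0.0375635 = 3407010000 bits.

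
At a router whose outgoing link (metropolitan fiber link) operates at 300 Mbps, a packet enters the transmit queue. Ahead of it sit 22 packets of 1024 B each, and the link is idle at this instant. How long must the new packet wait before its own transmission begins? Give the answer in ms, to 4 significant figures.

0.6007 ms

Each queued packet: L/R = 8192/300000000 = 0.0273067 ms.
22 queued → 0.600747 ms.
Queuing delay = 0.6007 ms.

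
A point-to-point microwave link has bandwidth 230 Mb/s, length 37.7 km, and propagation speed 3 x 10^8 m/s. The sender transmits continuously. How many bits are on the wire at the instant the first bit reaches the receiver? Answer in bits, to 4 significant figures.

28900 bits

Propagation delay = 37700 / 300000000 = 0.000125667 s.
BDP = R × t_prop = 230000000 × 0.000125667 = 28903.3 bits.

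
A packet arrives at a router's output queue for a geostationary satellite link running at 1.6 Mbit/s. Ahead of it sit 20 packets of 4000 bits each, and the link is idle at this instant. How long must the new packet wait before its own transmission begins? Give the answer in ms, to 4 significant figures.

50.00 ms

Each queued packet: L/R = 4000/1600000 = 2.5 ms.
20 queued → 50 ms.
Queuing delay = 50.00 ms.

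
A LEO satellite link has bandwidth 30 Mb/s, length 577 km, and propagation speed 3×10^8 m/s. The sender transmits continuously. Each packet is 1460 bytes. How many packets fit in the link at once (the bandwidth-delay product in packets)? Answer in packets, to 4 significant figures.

Propagation delay = 577000 / 300000000 = 0.00192333 s.
BDP = R × t_prop = 30000000 × 0.00192333 = 57700 bits.
In packets of 11680 bits: 4.940 packets.

4.940 packets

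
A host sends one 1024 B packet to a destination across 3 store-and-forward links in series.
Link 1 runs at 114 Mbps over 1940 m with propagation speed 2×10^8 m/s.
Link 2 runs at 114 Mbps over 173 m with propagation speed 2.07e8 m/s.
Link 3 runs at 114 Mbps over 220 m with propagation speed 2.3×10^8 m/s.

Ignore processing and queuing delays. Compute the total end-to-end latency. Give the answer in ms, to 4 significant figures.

L = 1024 × 8 = 8192 bits.
Transmission delay per hop = L/R = 8192/114000000 = 0.0718596 ms; 3 hops → 0.215579 ms.
Propagation delays (d/s per hop): 0.0097, 0.000835749, 0.000956522 ms; sum = 0.0114923 ms.
End-to-end = 0.2271 ms.

0.2271 ms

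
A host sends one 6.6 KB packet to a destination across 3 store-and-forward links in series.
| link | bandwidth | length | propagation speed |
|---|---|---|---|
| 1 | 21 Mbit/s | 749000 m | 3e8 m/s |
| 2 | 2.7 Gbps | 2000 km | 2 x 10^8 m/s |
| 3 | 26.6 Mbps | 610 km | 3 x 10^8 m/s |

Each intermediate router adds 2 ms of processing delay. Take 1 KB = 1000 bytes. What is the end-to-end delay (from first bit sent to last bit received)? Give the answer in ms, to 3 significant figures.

L = 52800 bits.
Transmission delays (L/R per hop): 2.51429, 0.0195556, 1.98496 ms; sum = 4.5188 ms.
Propagation delays (d/s per hop): 2.49667, 10, 2.03333 ms; sum = 14.53 ms.
Processing at 2 router(s): 2 × 2 ms = 4 ms.
End-to-end = 23.0 ms.

23.0 ms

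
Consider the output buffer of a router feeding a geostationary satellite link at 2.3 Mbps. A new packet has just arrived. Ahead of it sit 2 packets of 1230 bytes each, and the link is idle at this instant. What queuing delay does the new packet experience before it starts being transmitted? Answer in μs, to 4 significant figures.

Each queued packet: L/R = 9840/2300000 = 4278.26 μs.
2 queued → 8556.52 μs.
Queuing delay = 8557 μs.

8557 μs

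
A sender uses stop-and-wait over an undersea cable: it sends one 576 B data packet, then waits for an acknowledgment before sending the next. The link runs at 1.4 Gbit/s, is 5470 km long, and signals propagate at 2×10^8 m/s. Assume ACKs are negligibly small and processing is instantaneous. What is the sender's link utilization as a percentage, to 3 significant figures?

0.00602 %

t_tx = L/R = 4608/1400000000 = 3.29143e-06 s.
t_prop = 5470000/200000000 = 0.02735 s; RTT = 0.0547 s.
Cycle = t_tx + RTT = 0.0547033 s.
Utilization = t_tx / cycle = 3.29143e-06/0.0547033 = 0.00602 %.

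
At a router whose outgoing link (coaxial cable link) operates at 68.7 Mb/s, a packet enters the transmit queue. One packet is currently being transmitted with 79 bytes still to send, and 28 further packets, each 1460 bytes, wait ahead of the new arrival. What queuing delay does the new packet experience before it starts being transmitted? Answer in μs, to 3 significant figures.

4770 μs

Each queued packet: L/R = 11680/68700000 = 170.015 μs.
28 queued → 4760.41 μs.
Plus remaining 632 bits of current packet: 9.19942 μs.
Queuing delay = 4770 μs.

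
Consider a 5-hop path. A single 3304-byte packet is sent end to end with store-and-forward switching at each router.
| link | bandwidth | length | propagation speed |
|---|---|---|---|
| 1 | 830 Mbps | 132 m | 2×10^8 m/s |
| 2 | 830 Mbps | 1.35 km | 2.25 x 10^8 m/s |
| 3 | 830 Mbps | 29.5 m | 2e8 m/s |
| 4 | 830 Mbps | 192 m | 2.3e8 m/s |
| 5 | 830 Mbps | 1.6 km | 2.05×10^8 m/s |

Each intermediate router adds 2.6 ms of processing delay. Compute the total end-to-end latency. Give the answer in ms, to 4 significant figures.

10.57 ms

L = 3304 × 8 = 26432 bits.
Transmission delay per hop = L/R = 26432/830000000 = 0.0318458 ms; 5 hops → 0.159229 ms.
Propagation delays (d/s per hop): 0.00066, 0.006, 0.0001475, 0.000834783, 0.00780488 ms; sum = 0.0154472 ms.
Processing at 4 router(s): 4 × 2.6 ms = 10.4 ms.
End-to-end = 10.57 ms.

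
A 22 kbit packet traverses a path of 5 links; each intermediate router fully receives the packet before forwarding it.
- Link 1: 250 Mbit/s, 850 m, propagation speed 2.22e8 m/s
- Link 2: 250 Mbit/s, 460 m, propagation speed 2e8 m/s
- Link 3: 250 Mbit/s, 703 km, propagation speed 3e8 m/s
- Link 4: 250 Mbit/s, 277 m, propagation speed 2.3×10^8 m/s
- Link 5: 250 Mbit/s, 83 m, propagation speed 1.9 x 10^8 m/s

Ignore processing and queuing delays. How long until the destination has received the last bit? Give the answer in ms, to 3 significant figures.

L = 22000 bits.
Transmission delay per hop = L/R = 22000/250000000 = 0.088 ms; 5 hops → 0.44 ms.
Propagation delays (d/s per hop): 0.00382883, 0.0023, 2.34333, 0.00120435, 0.000436842 ms; sum = 2.3511 ms.
End-to-end = 2.79 ms.

2.79 ms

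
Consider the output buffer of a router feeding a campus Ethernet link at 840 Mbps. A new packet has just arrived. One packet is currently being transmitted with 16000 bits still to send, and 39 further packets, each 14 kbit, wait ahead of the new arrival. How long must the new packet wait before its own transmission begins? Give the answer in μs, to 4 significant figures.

669.0 μs

Each queued packet: L/R = 14000/840000000 = 16.6667 μs.
39 queued → 650 μs.
Plus remaining 16000 bits of current packet: 19.0476 μs.
Queuing delay = 669.0 μs.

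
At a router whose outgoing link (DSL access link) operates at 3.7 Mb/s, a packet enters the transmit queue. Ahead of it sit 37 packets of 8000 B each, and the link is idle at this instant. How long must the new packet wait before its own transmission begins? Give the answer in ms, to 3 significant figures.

640 ms

Each queued packet: L/R = 64000/3700000 = 17.2973 ms.
37 queued → 640 ms.
Queuing delay = 640 ms.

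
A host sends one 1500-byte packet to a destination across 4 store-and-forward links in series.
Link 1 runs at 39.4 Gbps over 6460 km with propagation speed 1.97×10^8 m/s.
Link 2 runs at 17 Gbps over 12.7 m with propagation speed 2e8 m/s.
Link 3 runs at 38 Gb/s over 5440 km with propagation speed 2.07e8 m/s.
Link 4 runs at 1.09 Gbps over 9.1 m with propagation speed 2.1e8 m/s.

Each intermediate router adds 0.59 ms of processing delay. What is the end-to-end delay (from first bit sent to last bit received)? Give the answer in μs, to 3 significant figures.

60900 μs

L = 1500 × 8 = 12000 bits.
Transmission delays (L/R per hop): 0.304569, 0.705882, 0.315789, 11.0092 μs; sum = 12.3354 μs.
Propagation delays (d/s per hop): 32791.9, 0.0635, 26280.2, 0.0433333 μs; sum = 59072.2 μs.
Processing at 3 router(s): 3 × 0.59 ms = 1770 μs.
End-to-end = 60900 μs.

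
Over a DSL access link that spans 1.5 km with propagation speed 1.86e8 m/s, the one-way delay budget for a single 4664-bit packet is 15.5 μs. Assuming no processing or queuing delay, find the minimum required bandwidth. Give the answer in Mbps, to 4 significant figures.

627.3 Mbps

Propagation delay = 1500 / 186000000 = 8.06452 μs.
Transmission budget = 15.5 − 8.06452 = 7.43548 μs.
R ≥ L / t_tx = 4664 bits / 7.43548e-06 s = 627.3 Mbps.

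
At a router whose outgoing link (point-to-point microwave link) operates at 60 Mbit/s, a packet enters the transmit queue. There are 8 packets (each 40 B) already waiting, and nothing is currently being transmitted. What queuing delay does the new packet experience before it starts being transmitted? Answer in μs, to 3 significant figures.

Each queued packet: L/R = 320/60000000 = 5.33333 μs.
8 queued → 42.6667 μs.
Queuing delay = 42.7 μs.

42.7 μs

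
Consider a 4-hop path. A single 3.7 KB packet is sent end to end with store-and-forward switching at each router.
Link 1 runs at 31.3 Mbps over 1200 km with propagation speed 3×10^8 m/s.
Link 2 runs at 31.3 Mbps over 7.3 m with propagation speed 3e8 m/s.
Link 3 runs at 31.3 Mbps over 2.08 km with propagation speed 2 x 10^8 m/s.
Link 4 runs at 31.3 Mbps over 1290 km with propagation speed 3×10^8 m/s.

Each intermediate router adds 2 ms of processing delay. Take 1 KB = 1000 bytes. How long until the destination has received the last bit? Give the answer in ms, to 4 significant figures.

L = 29600 bits.
Transmission delay per hop = L/R = 29600/31300000 = 0.945687 ms; 4 hops → 3.78275 ms.
Propagation delays (d/s per hop): 4, 2.43333e-05, 0.0104, 4.3 ms; sum = 8.31042 ms.
Processing at 3 router(s): 3 × 2 ms = 6 ms.
End-to-end = 18.09 ms.

18.09 ms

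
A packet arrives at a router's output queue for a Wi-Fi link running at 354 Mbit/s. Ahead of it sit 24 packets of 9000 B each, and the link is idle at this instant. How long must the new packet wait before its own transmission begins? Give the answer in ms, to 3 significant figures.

Each queued packet: L/R = 72000/354000000 = 0.20339 ms.
24 queued → 4.88136 ms.
Queuing delay = 4.88 ms.

4.88 ms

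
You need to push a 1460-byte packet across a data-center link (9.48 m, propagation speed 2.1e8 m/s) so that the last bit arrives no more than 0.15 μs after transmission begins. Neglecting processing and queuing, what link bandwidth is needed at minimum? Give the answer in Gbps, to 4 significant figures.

111.4 Gbps

L = 11680 bits.
Propagation delay = 9.48 / 210000000 = 0.0451429 μs.
Transmission budget = 0.15 − 0.0451429 = 0.104857 μs.
R ≥ L / t_tx = 11680 bits / 1.04857e-07 s = 111.4 Gbps.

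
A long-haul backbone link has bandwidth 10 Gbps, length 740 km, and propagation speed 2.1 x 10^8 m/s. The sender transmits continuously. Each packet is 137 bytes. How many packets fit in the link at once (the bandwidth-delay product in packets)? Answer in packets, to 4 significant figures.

32150 packets

Propagation delay = 740000 / 210000000 = 0.00352381 s.
BDP = R × t_prop = 10000000000 × 0.00352381 = 35238100 bits.
In packets of 1096 bits: 32150 packets.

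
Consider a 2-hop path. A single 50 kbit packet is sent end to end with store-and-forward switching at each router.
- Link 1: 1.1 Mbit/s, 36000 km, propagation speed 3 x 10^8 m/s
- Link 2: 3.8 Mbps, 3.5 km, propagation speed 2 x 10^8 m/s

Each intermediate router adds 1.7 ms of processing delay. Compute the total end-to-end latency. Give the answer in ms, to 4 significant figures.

180.3 ms

L = 50000 bits.
Transmission delays (L/R per hop): 45.4545, 13.1579 ms; sum = 58.6124 ms.
Propagation delays (d/s per hop): 120, 0.0175 ms; sum = 120.018 ms.
Processing at 1 router(s): 1 × 1.7 ms = 1.7 ms.
End-to-end = 180.3 ms.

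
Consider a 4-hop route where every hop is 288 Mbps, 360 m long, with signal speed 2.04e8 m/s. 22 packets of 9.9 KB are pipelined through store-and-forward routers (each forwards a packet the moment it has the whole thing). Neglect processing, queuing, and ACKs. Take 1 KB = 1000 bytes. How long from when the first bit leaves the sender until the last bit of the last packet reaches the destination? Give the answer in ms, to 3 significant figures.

Per-hop transmission t_tx = L/R = 79200/288000000 = 0.275 ms.
Per-hop propagation t_prop = 360/204000000 = 0.00176471 ms.
Pipeline fill: first packet needs 4·t_tx to clear all hops; remaining 21 packets each add one t_tx.
Total = (4+22-1)·t_tx + 4·t_prop = 25·0.275 + 4·0.00176471 = 6.88 ms.

6.88 ms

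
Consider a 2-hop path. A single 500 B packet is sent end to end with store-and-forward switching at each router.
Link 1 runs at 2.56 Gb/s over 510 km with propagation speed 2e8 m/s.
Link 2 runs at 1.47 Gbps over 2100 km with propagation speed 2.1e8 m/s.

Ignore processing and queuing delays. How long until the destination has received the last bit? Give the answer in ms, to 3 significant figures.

12.6 ms

L = 500 × 8 = 4000 bits.
Transmission delays (L/R per hop): 0.0015625, 0.00272109 ms; sum = 0.00428359 ms.
Propagation delays (d/s per hop): 2.55, 10 ms; sum = 12.55 ms.
End-to-end = 12.6 ms.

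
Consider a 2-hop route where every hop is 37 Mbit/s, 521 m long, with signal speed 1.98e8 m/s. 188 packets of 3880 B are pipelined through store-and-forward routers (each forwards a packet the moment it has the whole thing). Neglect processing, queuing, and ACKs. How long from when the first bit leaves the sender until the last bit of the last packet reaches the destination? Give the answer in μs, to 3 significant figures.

159000 μs

Per-hop transmission t_tx = L/R = 31040/37000000 = 838.919 μs.
Per-hop propagation t_prop = 521/198000000 = 2.63131 μs.
Pipeline fill: first packet needs 2·t_tx to clear all hops; remaining 187 packets each add one t_tx.
Total = (2+188-1)·t_tx + 2·t_prop = 189·838.919 + 2·2.63131 = 159000 μs.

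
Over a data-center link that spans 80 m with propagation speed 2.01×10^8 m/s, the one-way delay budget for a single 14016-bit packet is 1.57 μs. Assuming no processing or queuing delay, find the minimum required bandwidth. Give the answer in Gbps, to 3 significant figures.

12.0 Gbps

Propagation delay = 80 / 2.01e+08 = 0.39801 μs.
Transmission budget = 1.57 − 0.39801 = 1.17199 μs.
R ≥ L / t_tx = 14016 bits / 1.17199e-06 s = 12.0 Gbps.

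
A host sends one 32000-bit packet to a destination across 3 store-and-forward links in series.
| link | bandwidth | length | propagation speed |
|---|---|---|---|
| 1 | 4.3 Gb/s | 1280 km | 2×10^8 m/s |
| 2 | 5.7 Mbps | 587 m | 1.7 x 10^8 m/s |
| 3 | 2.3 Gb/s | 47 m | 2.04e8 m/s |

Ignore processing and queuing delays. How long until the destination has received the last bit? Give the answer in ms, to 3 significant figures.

12.0 ms

Transmission delays (L/R per hop): 0.00744186, 5.61404, 0.013913 ms; sum = 5.63539 ms.
Propagation delays (d/s per hop): 6.4, 0.00345294, 0.000230392 ms; sum = 6.40368 ms.
End-to-end = 12.0 ms.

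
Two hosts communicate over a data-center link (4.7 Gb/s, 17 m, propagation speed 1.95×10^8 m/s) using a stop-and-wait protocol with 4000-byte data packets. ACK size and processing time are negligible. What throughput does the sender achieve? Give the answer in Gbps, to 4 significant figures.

4.583 Gbps

t_tx = L/R = 32000/4700000000 = 6.80851e-06 s.
t_prop = 17/195000000 = 8.71795e-08 s; RTT = 1.74359e-07 s.
Cycle = t_tx + RTT = 6.98287e-06 s.
Throughput = L / cycle = 32000 / 6.98287e-06 = 4.583 Gbps.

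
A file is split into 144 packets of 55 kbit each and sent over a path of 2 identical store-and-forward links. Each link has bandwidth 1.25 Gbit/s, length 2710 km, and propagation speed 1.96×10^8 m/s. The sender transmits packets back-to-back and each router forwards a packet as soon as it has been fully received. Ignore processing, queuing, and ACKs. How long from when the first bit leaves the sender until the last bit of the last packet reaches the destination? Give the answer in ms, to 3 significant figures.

34.0 ms

Per-hop transmission t_tx = L/R = 55000/1250000000 = 0.044 ms.
Per-hop propagation t_prop = 2710000/196000000 = 13.8265 ms.
Pipeline fill: first packet needs 2·t_tx to clear all hops; remaining 143 packets each add one t_tx.
Total = (2+144-1)·t_tx + 2·t_prop = 145·0.044 + 2·13.8265 = 34.0 ms.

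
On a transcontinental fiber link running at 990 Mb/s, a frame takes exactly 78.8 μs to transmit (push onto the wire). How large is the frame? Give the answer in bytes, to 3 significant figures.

9750 bytes

L = R × t_tx = 990000000 b/s × 7.88e-05 s = 78012 bits.
In bytes: 78012 / 8 = 9750 bytes.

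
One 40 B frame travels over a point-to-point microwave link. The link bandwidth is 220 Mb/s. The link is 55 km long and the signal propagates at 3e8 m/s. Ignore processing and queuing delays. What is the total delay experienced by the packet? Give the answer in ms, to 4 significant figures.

0.1848 ms

L = 40 × 8 = 320 bits.
Transmission delay = L/R = 320 / 220000000 = 0.00145455 ms.
Propagation delay = d/s = 55000 m / 300000000 m/s = 0.183333 ms.
Total = 0.1848 ms.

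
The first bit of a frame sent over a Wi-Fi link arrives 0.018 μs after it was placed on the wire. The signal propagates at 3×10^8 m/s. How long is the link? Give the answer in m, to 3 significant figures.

5.40 m

d = s × t_prop = 300000000 × 1.8e-08 = 5.40 m.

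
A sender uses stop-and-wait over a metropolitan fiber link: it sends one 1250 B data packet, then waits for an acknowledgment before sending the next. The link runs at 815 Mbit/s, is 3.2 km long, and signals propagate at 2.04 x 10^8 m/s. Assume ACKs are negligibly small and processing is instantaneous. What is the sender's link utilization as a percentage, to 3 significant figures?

28.1 %

t_tx = L/R = 10000/815000000 = 1.22699e-05 s.
t_prop = 3200/204000000 = 1.56863e-05 s; RTT = 3.13725e-05 s.
Cycle = t_tx + RTT = 4.36425e-05 s.
Utilization = t_tx / cycle = 1.22699e-05/4.36425e-05 = 28.1 %.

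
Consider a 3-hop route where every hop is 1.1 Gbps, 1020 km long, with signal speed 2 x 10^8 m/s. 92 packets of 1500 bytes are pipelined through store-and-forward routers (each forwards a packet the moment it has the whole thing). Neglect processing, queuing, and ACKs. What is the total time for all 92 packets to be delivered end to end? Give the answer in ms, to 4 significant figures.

16.33 ms

Per-hop transmission t_tx = L/R = 12000/1100000000 = 0.0109091 ms.
Per-hop propagation t_prop = 1020000/200000000 = 5.1 ms.
Pipeline fill: first packet needs 3·t_tx to clear all hops; remaining 91 packets each add one t_tx.
Total = (3+92-1)·t_tx + 3·t_prop = 94·0.0109091 + 3·5.1 = 16.33 ms.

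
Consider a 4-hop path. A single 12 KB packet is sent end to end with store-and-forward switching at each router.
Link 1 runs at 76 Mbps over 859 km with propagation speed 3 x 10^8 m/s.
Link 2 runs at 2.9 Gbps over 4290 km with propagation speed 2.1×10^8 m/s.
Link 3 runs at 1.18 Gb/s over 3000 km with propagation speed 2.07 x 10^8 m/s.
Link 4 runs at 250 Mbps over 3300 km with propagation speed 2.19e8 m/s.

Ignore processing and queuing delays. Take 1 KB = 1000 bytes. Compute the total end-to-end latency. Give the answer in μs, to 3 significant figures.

54600 μs

L = 96000 bits.
Transmission delays (L/R per hop): 1263.16, 33.1034, 81.3559, 384 μs; sum = 1761.62 μs.
Propagation delays (d/s per hop): 2863.33, 20428.6, 14492.8, 15068.5 μs; sum = 52853.2 μs.
End-to-end = 54600 μs.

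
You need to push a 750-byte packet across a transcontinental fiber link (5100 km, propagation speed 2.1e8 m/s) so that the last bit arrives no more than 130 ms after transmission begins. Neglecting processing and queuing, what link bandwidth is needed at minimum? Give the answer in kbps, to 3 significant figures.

56.8 kbps

L = 6000 bits.
Propagation delay = 5100000 / 210000000 = 24.2857 ms.
Transmission budget = 130 − 24.2857 = 105.714 ms.
R ≥ L / t_tx = 6000 bits / 0.105714 s = 56.8 kbps.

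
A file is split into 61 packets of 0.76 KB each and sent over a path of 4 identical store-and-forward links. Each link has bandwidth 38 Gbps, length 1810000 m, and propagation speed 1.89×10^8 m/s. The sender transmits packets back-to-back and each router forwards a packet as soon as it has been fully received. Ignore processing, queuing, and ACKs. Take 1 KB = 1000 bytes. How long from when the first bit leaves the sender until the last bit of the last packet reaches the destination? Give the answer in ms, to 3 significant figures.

Per-hop transmission t_tx = L/R = 6080/38000000000 = 0.00016 ms.
Per-hop propagation t_prop = 1810000/189000000 = 9.57672 ms.
Pipeline fill: first packet needs 4·t_tx to clear all hops; remaining 60 packets each add one t_tx.
Total = (4+61-1)·t_tx + 4·t_prop = 64·0.00016 + 4·9.57672 = 38.3 ms.

38.3 ms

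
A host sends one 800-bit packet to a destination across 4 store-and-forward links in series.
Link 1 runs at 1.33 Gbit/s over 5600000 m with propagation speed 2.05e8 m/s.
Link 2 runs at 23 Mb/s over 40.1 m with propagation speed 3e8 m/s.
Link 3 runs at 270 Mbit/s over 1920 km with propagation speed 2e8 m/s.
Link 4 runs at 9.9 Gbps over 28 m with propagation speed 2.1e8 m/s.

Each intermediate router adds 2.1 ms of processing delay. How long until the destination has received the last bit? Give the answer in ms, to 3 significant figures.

43.3 ms

Transmission delays (L/R per hop): 0.000601504, 0.0347826, 0.00296296, 8.08081e-05 ms; sum = 0.0384279 ms.
Propagation delays (d/s per hop): 27.3171, 0.000133667, 9.6, 0.000133333 ms; sum = 36.9173 ms.
Processing at 3 router(s): 3 × 2.1 ms = 6.3 ms.
End-to-end = 43.3 ms.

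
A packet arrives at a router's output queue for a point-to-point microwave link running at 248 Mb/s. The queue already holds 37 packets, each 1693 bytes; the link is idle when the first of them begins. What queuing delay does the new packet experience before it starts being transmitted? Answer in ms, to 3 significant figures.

2.02 ms

Each queued packet: L/R = 13544/248000000 = 0.0546129 ms.
37 queued → 2.02068 ms.
Queuing delay = 2.02 ms.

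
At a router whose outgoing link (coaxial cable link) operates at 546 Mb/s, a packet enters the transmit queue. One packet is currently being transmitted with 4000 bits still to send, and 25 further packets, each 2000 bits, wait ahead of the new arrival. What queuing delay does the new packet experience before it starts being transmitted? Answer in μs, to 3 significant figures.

98.9 μs

Each queued packet: L/R = 2000/546000000 = 3.663 μs.
25 queued → 91.5751 μs.
Plus remaining 4000 bits of current packet: 7.32601 μs.
Queuing delay = 98.9 μs.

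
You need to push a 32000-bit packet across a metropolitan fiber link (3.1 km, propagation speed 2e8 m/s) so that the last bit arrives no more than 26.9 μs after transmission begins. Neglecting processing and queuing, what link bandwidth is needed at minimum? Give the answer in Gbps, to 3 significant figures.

2.81 Gbps

Propagation delay = 3100 / 200000000 = 15.5 μs.
Transmission budget = 26.9 − 15.5 = 11.4 μs.
R ≥ L / t_tx = 32000 bits / 1.14e-05 s = 2.81 Gbps.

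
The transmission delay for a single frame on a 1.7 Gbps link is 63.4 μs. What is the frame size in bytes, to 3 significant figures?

13500 bytes

L = R × t_tx = 1700000000 b/s × 6.34e-05 s = 107780 bits.
In bytes: 107780 / 8 = 13500 bytes.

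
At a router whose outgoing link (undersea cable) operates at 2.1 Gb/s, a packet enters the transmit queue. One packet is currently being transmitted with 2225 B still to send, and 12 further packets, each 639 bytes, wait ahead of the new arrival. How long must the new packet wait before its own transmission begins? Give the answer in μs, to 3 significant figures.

37.7 μs

Each queued packet: L/R = 5112/2100000000 = 2.43429 μs.
12 queued → 29.2114 μs.
Plus remaining 17800 bits of current packet: 8.47619 μs.
Queuing delay = 37.7 μs.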